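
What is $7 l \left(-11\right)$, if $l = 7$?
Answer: $-539$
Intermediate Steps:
$7 l \left(-11\right) = 7 \cdot 7 \left(-11\right) = 49 \left(-11\right) = -539$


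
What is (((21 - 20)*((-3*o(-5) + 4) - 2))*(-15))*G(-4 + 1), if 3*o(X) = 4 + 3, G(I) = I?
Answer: -225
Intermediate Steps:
o(X) = 7/3 (o(X) = (4 + 3)/3 = (1/3)*7 = 7/3)
(((21 - 20)*((-3*o(-5) + 4) - 2))*(-15))*G(-4 + 1) = (((21 - 20)*((-3*7/3 + 4) - 2))*(-15))*(-4 + 1) = ((1*((-7 + 4) - 2))*(-15))*(-3) = ((1*(-3 - 2))*(-15))*(-3) = ((1*(-5))*(-15))*(-3) = -5*(-15)*(-3) = 75*(-3) = -225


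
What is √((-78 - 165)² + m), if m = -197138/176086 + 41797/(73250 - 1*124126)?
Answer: √6044463804132696921461/319948262 ≈ 243.00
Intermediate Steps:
m = -1242104245/639896524 (m = -197138*1/176086 + 41797/(73250 - 124126) = -98569/88043 + 41797/(-50876) = -98569/88043 + 41797*(-1/50876) = -98569/88043 - 5971/7268 = -1242104245/639896524 ≈ -1.9411)
√((-78 - 165)² + m) = √((-78 - 165)² - 1242104245/639896524) = √((-243)² - 1242104245/639896524) = √(59049 - 1242104245/639896524) = √(37784007741431/639896524) = √6044463804132696921461/319948262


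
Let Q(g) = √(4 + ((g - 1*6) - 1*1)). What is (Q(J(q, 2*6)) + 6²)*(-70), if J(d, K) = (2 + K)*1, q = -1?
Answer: -2520 - 70*√11 ≈ -2752.2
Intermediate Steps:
J(d, K) = 2 + K
Q(g) = √(-3 + g) (Q(g) = √(4 + ((g - 6) - 1)) = √(4 + ((-6 + g) - 1)) = √(4 + (-7 + g)) = √(-3 + g))
(Q(J(q, 2*6)) + 6²)*(-70) = (√(-3 + (2 + 2*6)) + 6²)*(-70) = (√(-3 + (2 + 12)) + 36)*(-70) = (√(-3 + 14) + 36)*(-70) = (√11 + 36)*(-70) = (36 + √11)*(-70) = -2520 - 70*√11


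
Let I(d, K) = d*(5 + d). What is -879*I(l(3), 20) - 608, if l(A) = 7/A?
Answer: -46946/3 ≈ -15649.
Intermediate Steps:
-879*I(l(3), 20) - 608 = -879*7/3*(5 + 7/3) - 608 = -879*7*(⅓)*(5 + 7*(⅓)) - 608 = -2051*(5 + 7/3) - 608 = -2051*22/3 - 608 = -879*154/9 - 608 = -45122/3 - 608 = -46946/3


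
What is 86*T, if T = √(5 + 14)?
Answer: 86*√19 ≈ 374.87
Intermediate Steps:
T = √19 ≈ 4.3589
86*T = 86*√19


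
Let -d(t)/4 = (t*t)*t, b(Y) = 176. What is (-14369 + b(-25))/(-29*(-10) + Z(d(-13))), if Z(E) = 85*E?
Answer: -83/4370 ≈ -0.018993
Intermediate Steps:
d(t) = -4*t³ (d(t) = -4*t*t*t = -4*t²*t = -4*t³)
(-14369 + b(-25))/(-29*(-10) + Z(d(-13))) = (-14369 + 176)/(-29*(-10) + 85*(-4*(-13)³)) = -14193/(290 + 85*(-4*(-2197))) = -14193/(290 + 85*8788) = -14193/(290 + 746980) = -14193/747270 = -14193*1/747270 = -83/4370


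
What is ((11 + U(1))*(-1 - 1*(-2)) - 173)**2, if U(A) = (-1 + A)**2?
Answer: 26244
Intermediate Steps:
((11 + U(1))*(-1 - 1*(-2)) - 173)**2 = ((11 + (-1 + 1)**2)*(-1 - 1*(-2)) - 173)**2 = ((11 + 0**2)*(-1 + 2) - 173)**2 = ((11 + 0)*1 - 173)**2 = (11*1 - 173)**2 = (11 - 173)**2 = (-162)**2 = 26244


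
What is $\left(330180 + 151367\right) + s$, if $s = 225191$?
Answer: $706738$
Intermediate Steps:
$\left(330180 + 151367\right) + s = \left(330180 + 151367\right) + 225191 = 481547 + 225191 = 706738$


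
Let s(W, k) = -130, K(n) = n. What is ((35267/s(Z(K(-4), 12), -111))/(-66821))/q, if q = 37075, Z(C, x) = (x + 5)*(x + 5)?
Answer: 35267/322060514750 ≈ 1.0950e-7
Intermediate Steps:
Z(C, x) = (5 + x)² (Z(C, x) = (5 + x)*(5 + x) = (5 + x)²)
((35267/s(Z(K(-4), 12), -111))/(-66821))/q = ((35267/(-130))/(-66821))/37075 = ((35267*(-1/130))*(-1/66821))*(1/37075) = -35267/130*(-1/66821)*(1/37075) = (35267/8686730)*(1/37075) = 35267/322060514750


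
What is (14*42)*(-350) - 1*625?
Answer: -206425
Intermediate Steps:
(14*42)*(-350) - 1*625 = 588*(-350) - 625 = -205800 - 625 = -206425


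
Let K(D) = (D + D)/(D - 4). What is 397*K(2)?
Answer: -794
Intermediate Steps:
K(D) = 2*D/(-4 + D) (K(D) = (2*D)/(-4 + D) = 2*D/(-4 + D))
397*K(2) = 397*(2*2/(-4 + 2)) = 397*(2*2/(-2)) = 397*(2*2*(-½)) = 397*(-2) = -794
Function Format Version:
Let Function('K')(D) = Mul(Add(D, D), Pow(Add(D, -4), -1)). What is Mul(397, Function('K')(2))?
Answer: -794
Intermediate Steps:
Function('K')(D) = Mul(2, D, Pow(Add(-4, D), -1)) (Function('K')(D) = Mul(Mul(2, D), Pow(Add(-4, D), -1)) = Mul(2, D, Pow(Add(-4, D), -1)))
Mul(397, Function('K')(2)) = Mul(397, Mul(2, 2, Pow(Add(-4, 2), -1))) = Mul(397, Mul(2, 2, Pow(-2, -1))) = Mul(397, Mul(2, 2, Rational(-1, 2))) = Mul(397, -2) = -794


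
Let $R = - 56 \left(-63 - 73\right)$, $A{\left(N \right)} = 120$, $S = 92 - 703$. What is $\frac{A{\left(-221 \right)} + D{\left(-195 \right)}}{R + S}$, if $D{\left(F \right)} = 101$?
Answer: $\frac{221}{7005} \approx 0.031549$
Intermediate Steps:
$S = -611$ ($S = 92 - 703 = -611$)
$R = 7616$ ($R = \left(-56\right) \left(-136\right) = 7616$)
$\frac{A{\left(-221 \right)} + D{\left(-195 \right)}}{R + S} = \frac{120 + 101}{7616 - 611} = \frac{221}{7005}$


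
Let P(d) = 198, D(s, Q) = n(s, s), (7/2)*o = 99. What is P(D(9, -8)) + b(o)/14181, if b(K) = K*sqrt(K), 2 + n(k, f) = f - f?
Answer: 198 + 198*sqrt(154)/231623 ≈ 198.01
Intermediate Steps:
o = 198/7 (o = (2/7)*99 = 198/7 ≈ 28.286)
n(k, f) = -2 (n(k, f) = -2 + (f - f) = -2 + 0 = -2)
D(s, Q) = -2
b(K) = K**(3/2)
P(D(9, -8)) + b(o)/14181 = 198 + (198/7)**(3/2)/14181 = 198 + (594*sqrt(154)/49)*(1/14181) = 198 + 198*sqrt(154)/231623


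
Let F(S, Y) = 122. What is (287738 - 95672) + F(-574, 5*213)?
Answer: 192188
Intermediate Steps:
(287738 - 95672) + F(-574, 5*213) = (287738 - 95672) + 122 = 192066 + 122 = 192188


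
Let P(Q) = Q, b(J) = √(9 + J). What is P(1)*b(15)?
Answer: 2*√6 ≈ 4.8990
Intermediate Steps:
P(1)*b(15) = 1*√(9 + 15) = 1*√24 = 1*(2*√6) = 2*√6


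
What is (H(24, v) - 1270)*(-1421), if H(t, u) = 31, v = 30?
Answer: 1760619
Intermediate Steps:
(H(24, v) - 1270)*(-1421) = (31 - 1270)*(-1421) = -1239*(-1421) = 1760619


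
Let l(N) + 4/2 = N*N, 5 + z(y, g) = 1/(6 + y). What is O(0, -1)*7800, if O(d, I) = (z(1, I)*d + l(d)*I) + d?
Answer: 15600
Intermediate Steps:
z(y, g) = -5 + 1/(6 + y)
l(N) = -2 + N**2 (l(N) = -2 + N*N = -2 + N**2)
O(d, I) = -27*d/7 + I*(-2 + d**2) (O(d, I) = (((-29 - 5*1)/(6 + 1))*d + (-2 + d**2)*I) + d = (((-29 - 5)/7)*d + I*(-2 + d**2)) + d = (((1/7)*(-34))*d + I*(-2 + d**2)) + d = (-34*d/7 + I*(-2 + d**2)) + d = -27*d/7 + I*(-2 + d**2))
O(0, -1)*7800 = (-27/7*0 - (-2 + 0**2))*7800 = (0 - (-2 + 0))*7800 = (0 - 1*(-2))*7800 = (0 + 2)*7800 = 2*7800 = 15600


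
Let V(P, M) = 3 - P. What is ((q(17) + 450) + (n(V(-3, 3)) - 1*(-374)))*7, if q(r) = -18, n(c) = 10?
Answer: 5712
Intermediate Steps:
((q(17) + 450) + (n(V(-3, 3)) - 1*(-374)))*7 = ((-18 + 450) + (10 - 1*(-374)))*7 = (432 + (10 + 374))*7 = (432 + 384)*7 = 816*7 = 5712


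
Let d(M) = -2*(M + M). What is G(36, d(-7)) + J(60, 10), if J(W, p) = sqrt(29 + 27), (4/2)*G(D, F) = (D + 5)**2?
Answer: 1681/2 + 2*sqrt(14) ≈ 847.98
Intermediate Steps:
d(M) = -4*M
G(D, F) = (5 + D)**2/2 (G(D, F) = (D + 5)**2/2 = (5 + D)**2/2)
J(W, p) = 2*sqrt(14) (J(W, p) = sqrt(56) = 2*sqrt(14))
G(36, d(-7)) + J(60, 10) = (5 + 36)**2/2 + 2*sqrt(14) = (1/2)*41**2 + 2*sqrt(14) = (1/2)*1681 + 2*sqrt(14) = 1681/2 + 2*sqrt(14)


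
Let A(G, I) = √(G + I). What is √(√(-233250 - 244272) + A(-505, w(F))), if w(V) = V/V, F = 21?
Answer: √3*√I*√(√53058 + 2*√14) ≈ 18.888 + 18.888*I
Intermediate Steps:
w(V) = 1
√(√(-233250 - 244272) + A(-505, w(F))) = √(√(-233250 - 244272) + √(-505 + 1)) = √(√(-477522) + √(-504)) = √(3*I*√53058 + 6*I*√14)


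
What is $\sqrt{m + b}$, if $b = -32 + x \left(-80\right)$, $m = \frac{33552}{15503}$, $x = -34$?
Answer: $\frac{4 \sqrt{40410135303}}{15503} \approx 51.867$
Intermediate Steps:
$m = \frac{33552}{15503}$ ($m = 33552 \cdot \frac{1}{15503} = \frac{33552}{15503} \approx 2.1642$)
$b = 2688$ ($b = -32 - -2720 = -32 + 2720 = 2688$)
$\sqrt{m + b} = \sqrt{\frac{33552}{15503} + 2688} = \sqrt{\frac{41705616}{15503}} = \frac{4 \sqrt{40410135303}}{15503}$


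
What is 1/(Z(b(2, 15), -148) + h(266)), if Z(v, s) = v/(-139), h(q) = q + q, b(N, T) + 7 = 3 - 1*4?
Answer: 139/73956 ≈ 0.0018795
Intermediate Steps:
b(N, T) = -8 (b(N, T) = -7 + (3 - 1*4) = -7 + (3 - 4) = -7 - 1 = -8)
h(q) = 2*q
Z(v, s) = -v/139 (Z(v, s) = v*(-1/139) = -v/139)
1/(Z(b(2, 15), -148) + h(266)) = 1/(-1/139*(-8) + 2*266) = 1/(8/139 + 532) = 1/(73956/139) = 139/73956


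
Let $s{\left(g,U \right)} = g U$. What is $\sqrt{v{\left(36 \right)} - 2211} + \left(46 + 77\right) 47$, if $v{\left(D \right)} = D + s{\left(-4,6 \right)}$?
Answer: $5781 + i \sqrt{2199} \approx 5781.0 + 46.893 i$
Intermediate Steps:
$s{\left(g,U \right)} = U g$
$v{\left(D \right)} = -24 + D$ ($v{\left(D \right)} = D + 6 \left(-4\right) = D - 24 = -24 + D$)
$\sqrt{v{\left(36 \right)} - 2211} + \left(46 + 77\right) 47 = \sqrt{\left(-24 + 36\right) - 2211} + \left(46 + 77\right) 47 = \sqrt{12 - 2211} + 123 \cdot 47 = \sqrt{-2199} + 5781 = i \sqrt{2199} + 5781 = 5781 + i \sqrt{2199}$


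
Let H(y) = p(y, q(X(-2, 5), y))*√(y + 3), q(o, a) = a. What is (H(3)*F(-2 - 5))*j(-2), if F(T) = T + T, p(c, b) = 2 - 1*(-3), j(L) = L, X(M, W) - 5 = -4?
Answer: 140*√6 ≈ 342.93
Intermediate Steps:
X(M, W) = 1 (X(M, W) = 5 - 4 = 1)
p(c, b) = 5 (p(c, b) = 2 + 3 = 5)
F(T) = 2*T
H(y) = 5*√(3 + y) (H(y) = 5*√(y + 3) = 5*√(3 + y))
(H(3)*F(-2 - 5))*j(-2) = ((5*√(3 + 3))*(2*(-2 - 5)))*(-2) = ((5*√6)*(2*(-7)))*(-2) = ((5*√6)*(-14))*(-2) = -70*√6*(-2) = 140*√6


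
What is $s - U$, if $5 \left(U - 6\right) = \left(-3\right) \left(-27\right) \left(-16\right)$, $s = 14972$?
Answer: $\frac{76126}{5} \approx 15225.0$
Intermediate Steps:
$U = - \frac{1266}{5}$ ($U = 6 + \frac{\left(-3\right) \left(-27\right) \left(-16\right)}{5} = 6 + \frac{81 \left(-16\right)}{5} = 6 + \frac{1}{5} \left(-1296\right) = 6 - \frac{1296}{5} = - \frac{1266}{5} \approx -253.2$)
$s - U = 14972 - - \frac{1266}{5} = 14972 + \frac{1266}{5} = \frac{76126}{5}$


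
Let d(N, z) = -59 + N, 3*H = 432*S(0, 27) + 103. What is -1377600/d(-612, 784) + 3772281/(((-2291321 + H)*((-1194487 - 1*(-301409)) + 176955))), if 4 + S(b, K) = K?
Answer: 6771474122741396853/3298242691103492 ≈ 2053.1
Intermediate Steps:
S(b, K) = -4 + K
H = 10039/3 (H = (432*(-4 + 27) + 103)/3 = (432*23 + 103)/3 = (9936 + 103)/3 = (⅓)*10039 = 10039/3 ≈ 3346.3)
-1377600/d(-612, 784) + 3772281/(((-2291321 + H)*((-1194487 - 1*(-301409)) + 176955))) = -1377600/(-59 - 612) + 3772281/(((-2291321 + 10039/3)*((-1194487 - 1*(-301409)) + 176955))) = -1377600/(-671) + 3772281/((-6863924*((-1194487 + 301409) + 176955)/3)) = -1377600*(-1/671) + 3772281/((-6863924*(-893078 + 176955)/3)) = 1377600/671 + 3772281/((-6863924/3*(-716123))) = 1377600/671 + 3772281/(4915413846652/3) = 1377600/671 + 3772281*(3/4915413846652) = 1377600/671 + 11316843/4915413846652 = 6771474122741396853/3298242691103492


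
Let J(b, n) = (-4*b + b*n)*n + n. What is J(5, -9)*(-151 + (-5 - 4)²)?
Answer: -40320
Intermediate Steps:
J(b, n) = n + n*(-4*b + b*n) (J(b, n) = n*(-4*b + b*n) + n = n + n*(-4*b + b*n))
J(5, -9)*(-151 + (-5 - 4)²) = (-9*(1 - 4*5 + 5*(-9)))*(-151 + (-5 - 4)²) = (-9*(1 - 20 - 45))*(-151 + (-9)²) = (-9*(-64))*(-151 + 81) = 576*(-70) = -40320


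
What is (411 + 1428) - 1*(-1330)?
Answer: 3169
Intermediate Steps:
(411 + 1428) - 1*(-1330) = 1839 + 1330 = 3169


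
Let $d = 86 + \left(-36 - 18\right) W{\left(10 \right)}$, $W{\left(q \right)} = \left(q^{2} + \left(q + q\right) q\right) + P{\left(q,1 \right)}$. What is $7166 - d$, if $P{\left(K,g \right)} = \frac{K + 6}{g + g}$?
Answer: $23712$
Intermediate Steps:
$P{\left(K,g \right)} = \frac{6 + K}{2 g}$
$W{\left(q \right)} = 3 + \frac{q}{2} + 3 q^{2}$ ($W{\left(q \right)} = \left(q^{2} + \left(q + q\right) q\right) + \frac{6 + q}{2 \cdot 1} = \left(q^{2} + 2 q q\right) + \frac{1}{2} \cdot 1 \left(6 + q\right) = \left(q^{2} + 2 q^{2}\right) + \left(3 + \frac{q}{2}\right) = 3 q^{2} + \left(3 + \frac{q}{2}\right) = 3 + \frac{q}{2} + 3 q^{2}$)
$d = -16546$ ($d = 86 + \left(-36 - 18\right) \left(3 + \frac{1}{2} \cdot 10 + 3 \cdot 10^{2}\right) = 86 + \left(-36 - 18\right) \left(3 + 5 + 3 \cdot 100\right) = 86 - 54 \left(3 + 5 + 300\right) = 86 - 16632 = -16546$)
$7166 - d = 7166 - -16546 = 7166 + 16546 = 23712$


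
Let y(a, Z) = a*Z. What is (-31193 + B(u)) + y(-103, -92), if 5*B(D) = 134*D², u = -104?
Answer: 1340759/5 ≈ 2.6815e+5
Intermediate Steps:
y(a, Z) = Z*a
B(D) = 134*D²/5 (B(D) = (134*D²)/5 = 134*D²/5)
(-31193 + B(u)) + y(-103, -92) = (-31193 + (134/5)*(-104)²) - 92*(-103) = (-31193 + (134/5)*10816) + 9476 = (-31193 + 1449344/5) + 9476 = 1293379/5 + 9476 = 1340759/5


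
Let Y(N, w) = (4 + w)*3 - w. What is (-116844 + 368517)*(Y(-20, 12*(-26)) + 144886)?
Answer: 36309870402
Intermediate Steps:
Y(N, w) = 12 + 2*w (Y(N, w) = (12 + 3*w) - w = 12 + 2*w)
(-116844 + 368517)*(Y(-20, 12*(-26)) + 144886) = (-116844 + 368517)*((12 + 2*(12*(-26))) + 144886) = 251673*((12 + 2*(-312)) + 144886) = 251673*((12 - 624) + 144886) = 251673*(-612 + 144886) = 251673*144274 = 36309870402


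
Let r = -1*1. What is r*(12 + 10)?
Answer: -22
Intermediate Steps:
r = -1
r*(12 + 10) = -(12 + 10) = -1*22 = -22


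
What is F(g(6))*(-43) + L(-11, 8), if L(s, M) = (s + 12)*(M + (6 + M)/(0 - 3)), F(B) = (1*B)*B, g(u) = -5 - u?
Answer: -15599/3 ≈ -5199.7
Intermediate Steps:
F(B) = B**2 (F(B) = B*B = B**2)
L(s, M) = (-2 + 2*M/3)*(12 + s) (L(s, M) = (12 + s)*(M + (6 + M)/(-3)) = (12 + s)*(M + (6 + M)*(-1/3)) = (12 + s)*(M + (-2 - M/3)) = (12 + s)*(-2 + 2*M/3) = (-2 + 2*M/3)*(12 + s))
F(g(6))*(-43) + L(-11, 8) = (-5 - 1*6)**2*(-43) + (-24 - 2*(-11) + 8*8 + (2/3)*8*(-11)) = (-5 - 6)**2*(-43) + (-24 + 22 + 64 - 176/3) = (-11)**2*(-43) + 10/3 = 121*(-43) + 10/3 = -5203 + 10/3 = -15599/3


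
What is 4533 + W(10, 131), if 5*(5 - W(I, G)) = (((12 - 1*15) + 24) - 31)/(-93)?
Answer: 422032/93 ≈ 4538.0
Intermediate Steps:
W(I, G) = 463/93 (W(I, G) = 5 - (((12 - 1*15) + 24) - 31)/(5*(-93)) = 5 - (((12 - 15) + 24) - 31)*(-1)/(5*93) = 5 - ((-3 + 24) - 31)*(-1)/(5*93) = 5 - (21 - 31)*(-1)/(5*93) = 5 - (-2)*(-1)/93 = 5 - ⅕*10/93 = 5 - 2/93 = 463/93)
4533 + W(10, 131) = 4533 + 463/93 = 422032/93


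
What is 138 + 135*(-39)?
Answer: -5127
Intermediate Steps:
138 + 135*(-39) = 138 - 5265 = -5127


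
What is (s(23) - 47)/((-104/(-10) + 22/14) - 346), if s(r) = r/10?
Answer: 1043/7794 ≈ 0.13382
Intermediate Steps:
s(r) = r/10 (s(r) = r*(1/10) = r/10)
(s(23) - 47)/((-104/(-10) + 22/14) - 346) = ((1/10)*23 - 47)/((-104/(-10) + 22/14) - 346) = (23/10 - 47)/((-104*(-1/10) + 22*(1/14)) - 346) = -447/(10*((52/5 + 11/7) - 346)) = -447/(10*(419/35 - 346)) = -447/(10*(-11691/35)) = -447/10*(-35/11691) = 1043/7794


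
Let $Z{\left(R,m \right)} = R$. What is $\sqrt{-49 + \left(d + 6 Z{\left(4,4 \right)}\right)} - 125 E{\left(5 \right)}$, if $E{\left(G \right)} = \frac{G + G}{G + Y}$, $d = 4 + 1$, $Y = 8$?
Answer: $- \frac{1250}{13} + 2 i \sqrt{5} \approx -96.154 + 4.4721 i$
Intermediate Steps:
$d = 5$
$E{\left(G \right)} = \frac{2 G}{8 + G}$ ($E{\left(G \right)} = \frac{G + G}{G + 8} = \frac{2 G}{8 + G}$)
$\sqrt{-49 + \left(d + 6 Z{\left(4,4 \right)}\right)} - 125 E{\left(5 \right)} = \sqrt{-49 + \left(5 + 6 \cdot 4\right)} - 125 \cdot 2 \cdot 5 \frac{1}{8 + 5} = \sqrt{-49 + \left(5 + 24\right)} - 125 \cdot 2 \cdot 5 \cdot \frac{1}{13} = \sqrt{-49 + 29} - 125 \cdot 2 \cdot 5 \cdot \frac{1}{13} = \sqrt{-20} - \frac{1250}{13} = 2 i \sqrt{5} - \frac{1250}{13} = - \frac{1250}{13} + 2 i \sqrt{5}$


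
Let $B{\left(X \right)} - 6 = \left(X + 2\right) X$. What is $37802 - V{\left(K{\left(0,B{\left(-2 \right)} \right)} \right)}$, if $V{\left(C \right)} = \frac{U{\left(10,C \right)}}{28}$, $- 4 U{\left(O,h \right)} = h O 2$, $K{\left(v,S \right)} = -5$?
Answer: $\frac{1058431}{28} \approx 37801.0$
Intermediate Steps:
$B{\left(X \right)} = 6 + X \left(2 + X\right)$ ($B{\left(X \right)} = 6 + \left(X + 2\right) X = 6 + \left(2 + X\right) X = 6 + X \left(2 + X\right)$)
$U{\left(O,h \right)} = - \frac{O h}{2}$ ($U{\left(O,h \right)} = - \frac{h O 2}{4} = - \frac{O h 2}{4} = - \frac{2 O h}{4} = - \frac{O h}{2}$)
$V{\left(C \right)} = - \frac{5 C}{28}$ ($V{\left(C \right)} = \frac{\left(- \frac{1}{2}\right) 10 C}{28} = - 5 C \frac{1}{28} = - \frac{5 C}{28}$)
$37802 - V{\left(K{\left(0,B{\left(-2 \right)} \right)} \right)} = 37802 - \left(- \frac{5}{28}\right) \left(-5\right) = 37802 - \frac{25}{28} = \frac{1058431}{28}$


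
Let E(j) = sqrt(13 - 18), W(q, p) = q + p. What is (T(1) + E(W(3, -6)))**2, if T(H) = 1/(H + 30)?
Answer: -4804/961 + 2*I*sqrt(5)/31 ≈ -4.999 + 0.14426*I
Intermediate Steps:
W(q, p) = p + q
T(H) = 1/(30 + H)
E(j) = I*sqrt(5) (E(j) = sqrt(-5) = I*sqrt(5))
(T(1) + E(W(3, -6)))**2 = (1/(30 + 1) + I*sqrt(5))**2 = (1/31 + I*sqrt(5))**2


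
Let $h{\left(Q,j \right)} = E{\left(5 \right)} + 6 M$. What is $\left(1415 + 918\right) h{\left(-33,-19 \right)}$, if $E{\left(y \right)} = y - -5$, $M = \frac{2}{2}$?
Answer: $37328$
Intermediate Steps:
$M = 1$ ($M = 2 \cdot \frac{1}{2} = 1$)
$E{\left(y \right)} = 5 + y$ ($E{\left(y \right)} = y + 5 = 5 + y$)
$h{\left(Q,j \right)} = 16$ ($h{\left(Q,j \right)} = \left(5 + 5\right) + 6 \cdot 1 = 10 + 6 = 16$)
$\left(1415 + 918\right) h{\left(-33,-19 \right)} = \left(1415 + 918\right) 16 = 2333 \cdot 16 = 37328$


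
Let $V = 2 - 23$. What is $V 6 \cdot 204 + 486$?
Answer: $-25218$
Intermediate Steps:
$V = -21$
$V 6 \cdot 204 + 486 = \left(-21\right) 6 \cdot 204 + 486 = \left(-126\right) 204 + 486 = -25704 + 486 = -25218$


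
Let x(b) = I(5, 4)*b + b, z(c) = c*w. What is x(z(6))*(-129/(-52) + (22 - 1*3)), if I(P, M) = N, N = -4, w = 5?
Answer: -50265/26 ≈ -1933.3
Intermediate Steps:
I(P, M) = -4
z(c) = 5*c (z(c) = c*5 = 5*c)
x(b) = -3*b (x(b) = -4*b + b = -3*b)
x(z(6))*(-129/(-52) + (22 - 1*3)) = (-15*6)*(-129/(-52) + (22 - 1*3)) = (-3*30)*(-129*(-1/52) + (22 - 3)) = -90*(129/52 + 19) = -90*1117/52 = -50265/26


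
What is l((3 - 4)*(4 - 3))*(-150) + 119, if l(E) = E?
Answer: 269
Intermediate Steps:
l((3 - 4)*(4 - 3))*(-150) + 119 = ((3 - 4)*(4 - 3))*(-150) + 119 = -1*1*(-150) + 119 = -1*(-150) + 119 = 150 + 119 = 269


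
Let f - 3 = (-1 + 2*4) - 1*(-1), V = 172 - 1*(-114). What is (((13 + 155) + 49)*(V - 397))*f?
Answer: -264957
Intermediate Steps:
V = 286 (V = 172 + 114 = 286)
f = 11 (f = 3 + ((-1 + 2*4) - 1*(-1)) = 3 + ((-1 + 8) + 1) = 3 + (7 + 1) = 3 + 8 = 11)
(((13 + 155) + 49)*(V - 397))*f = (((13 + 155) + 49)*(286 - 397))*11 = ((168 + 49)*(-111))*11 = (217*(-111))*11 = -24087*11 = -264957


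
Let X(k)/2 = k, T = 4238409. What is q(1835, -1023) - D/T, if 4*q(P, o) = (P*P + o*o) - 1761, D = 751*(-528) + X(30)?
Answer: 6233277475003/5651212 ≈ 1.1030e+6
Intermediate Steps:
X(k) = 2*k
D = -396468 (D = 751*(-528) + 2*30 = -396528 + 60 = -396468)
q(P, o) = -1761/4 + P**2/4 + o**2/4 (q(P, o) = ((P*P + o*o) - 1761)/4 = ((P**2 + o**2) - 1761)/4 = (-1761 + P**2 + o**2)/4 = -1761/4 + P**2/4 + o**2/4)
q(1835, -1023) - D/T = (-1761/4 + (1/4)*1835**2 + (1/4)*(-1023)**2) - (-396468)/4238409 = (-1761/4 + (1/4)*3367225 + (1/4)*1046529) - (-396468)/4238409 = (-1761/4 + 3367225/4 + 1046529/4) - 1*(-132156/1412803) = 4411993/4 + 132156/1412803 = 6233277475003/5651212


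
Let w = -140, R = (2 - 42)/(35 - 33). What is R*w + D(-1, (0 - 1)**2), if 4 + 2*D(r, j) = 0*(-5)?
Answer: 2798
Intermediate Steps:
R = -20 (R = -40/2 = -40*1/2 = -20)
D(r, j) = -2 (D(r, j) = -2 + (0*(-5))/2 = -2 + (1/2)*0 = -2 + 0 = -2)
R*w + D(-1, (0 - 1)**2) = -20*(-140) - 2 = 2800 - 2 = 2798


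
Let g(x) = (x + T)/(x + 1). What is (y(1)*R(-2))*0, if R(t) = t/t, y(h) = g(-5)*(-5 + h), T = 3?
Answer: 0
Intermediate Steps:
g(x) = (3 + x)/(1 + x) (g(x) = (x + 3)/(x + 1) = (3 + x)/(1 + x))
y(h) = -5/2 + h/2 (y(h) = ((3 - 5)/(1 - 5))*(-5 + h) = (-2/(-4))*(-5 + h) = (-¼*(-2))*(-5 + h) = (-5 + h)/2 = -5/2 + h/2)
R(t) = 1
(y(1)*R(-2))*0 = ((-5/2 + (½)*1)*1)*0 = ((-5/2 + ½)*1)*0 = -2*1*0 = -2*0 = 0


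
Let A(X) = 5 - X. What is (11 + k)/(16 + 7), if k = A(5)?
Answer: 11/23 ≈ 0.47826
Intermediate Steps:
k = 0 (k = 5 - 1*5 = 5 - 5 = 0)
(11 + k)/(16 + 7) = (11 + 0)/(16 + 7) = 11/23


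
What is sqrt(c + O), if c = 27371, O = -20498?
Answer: sqrt(6873) ≈ 82.904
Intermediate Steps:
sqrt(c + O) = sqrt(27371 - 20498) = sqrt(6873)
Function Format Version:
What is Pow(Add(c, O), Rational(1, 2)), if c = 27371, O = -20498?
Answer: Pow(6873, Rational(1, 2)) ≈ 82.904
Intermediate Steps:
Pow(Add(c, O), Rational(1, 2)) = Pow(Add(27371, -20498), Rational(1, 2)) = Pow(6873, Rational(1, 2))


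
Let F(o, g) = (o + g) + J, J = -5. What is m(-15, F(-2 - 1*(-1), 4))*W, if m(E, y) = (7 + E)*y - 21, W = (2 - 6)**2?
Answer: -80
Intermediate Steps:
W = 16 (W = (-4)**2 = 16)
F(o, g) = -5 + g + o (F(o, g) = (o + g) - 5 = (g + o) - 5 = -5 + g + o)
m(E, y) = -21 + y*(7 + E) (m(E, y) = y*(7 + E) - 21 = -21 + y*(7 + E))
m(-15, F(-2 - 1*(-1), 4))*W = (-21 + 7*(-5 + 4 + (-2 - 1*(-1))) - 15*(-5 + 4 + (-2 - 1*(-1))))*16 = (-21 + 7*(-5 + 4 + (-2 + 1)) - 15*(-5 + 4 + (-2 + 1)))*16 = (-21 + 7*(-5 + 4 - 1) - 15*(-5 + 4 - 1))*16 = (-21 + 7*(-2) - 15*(-2))*16 = (-21 - 14 + 30)*16 = -5*16 = -80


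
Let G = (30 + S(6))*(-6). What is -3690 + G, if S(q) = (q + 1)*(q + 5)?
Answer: -4332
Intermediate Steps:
S(q) = (1 + q)*(5 + q)
G = -642 (G = (30 + (5 + 6**2 + 6*6))*(-6) = (30 + (5 + 36 + 36))*(-6) = (30 + 77)*(-6) = 107*(-6) = -642)
-3690 + G = -3690 - 642 = -4332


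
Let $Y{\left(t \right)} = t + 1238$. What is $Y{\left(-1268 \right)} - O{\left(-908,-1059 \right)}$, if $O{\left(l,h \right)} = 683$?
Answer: $-713$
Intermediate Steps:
$Y{\left(t \right)} = 1238 + t$
$Y{\left(-1268 \right)} - O{\left(-908,-1059 \right)} = \left(1238 - 1268\right) - 683 = -30 - 683 = -713$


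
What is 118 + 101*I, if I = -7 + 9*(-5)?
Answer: -5134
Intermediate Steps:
I = -52 (I = -7 - 45 = -52)
118 + 101*I = 118 + 101*(-52) = 118 - 5252 = -5134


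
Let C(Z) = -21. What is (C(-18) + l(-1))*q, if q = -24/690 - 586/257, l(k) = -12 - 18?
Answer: 3489318/29555 ≈ 118.06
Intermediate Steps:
l(k) = -30
q = -68418/29555 (q = -24*1/690 - 586*1/257 = -4/115 - 586/257 = -68418/29555 ≈ -2.3149)
(C(-18) + l(-1))*q = (-21 - 30)*(-68418/29555) = -51*(-68418/29555) = 3489318/29555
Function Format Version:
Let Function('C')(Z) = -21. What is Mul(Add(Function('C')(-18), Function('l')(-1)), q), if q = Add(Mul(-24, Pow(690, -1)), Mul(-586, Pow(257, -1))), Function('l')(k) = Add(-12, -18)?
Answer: Rational(3489318, 29555) ≈ 118.06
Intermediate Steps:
Function('l')(k) = -30
q = Rational(-68418, 29555) (q = Add(Mul(-24, Rational(1, 690)), Mul(-586, Rational(1, 257))) = Add(Rational(-4, 115), Rational(-586, 257)) = Rational(-68418, 29555) ≈ -2.3149)
Mul(Add(Function('C')(-18), Function('l')(-1)), q) = Mul(Add(-21, -30), Rational(-68418, 29555)) = Mul(-51, Rational(-68418, 29555)) = Rational(3489318, 29555)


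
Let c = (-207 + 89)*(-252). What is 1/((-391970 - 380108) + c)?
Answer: -1/742342 ≈ -1.3471e-6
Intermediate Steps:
c = 29736 (c = -118*(-252) = 29736)
1/((-391970 - 380108) + c) = 1/((-391970 - 380108) + 29736) = 1/(-772078 + 29736) = 1/(-742342) = -1/742342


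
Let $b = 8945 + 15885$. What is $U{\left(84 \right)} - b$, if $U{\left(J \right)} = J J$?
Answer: $-17774$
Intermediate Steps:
$b = 24830$
$U{\left(J \right)} = J^{2}$
$U{\left(84 \right)} - b = 84^{2} - 24830 = 7056 - 24830 = -17774$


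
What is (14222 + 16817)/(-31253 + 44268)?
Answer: 31039/13015 ≈ 2.3849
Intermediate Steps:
(14222 + 16817)/(-31253 + 44268) = 31039/13015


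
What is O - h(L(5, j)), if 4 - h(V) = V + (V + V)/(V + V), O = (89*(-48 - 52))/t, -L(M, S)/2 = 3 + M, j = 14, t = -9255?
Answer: -33389/1851 ≈ -18.038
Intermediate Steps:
L(M, S) = -6 - 2*M (L(M, S) = -2*(3 + M) = -6 - 2*M)
O = 1780/1851 (O = (89*(-48 - 52))/(-9255) = (89*(-100))*(-1/9255) = -8900*(-1/9255) = 1780/1851 ≈ 0.96164)
h(V) = 3 - V (h(V) = 4 - (V + (V + V)/(V + V)) = 4 - (V + (2*V)/((2*V))) = 4 - (V + (2*V)*(1/(2*V))) = 4 - (V + 1) = 4 - (1 + V) = 4 + (-1 - V) = 3 - V)
O - h(L(5, j)) = 1780/1851 - (3 - (-6 - 2*5)) = 1780/1851 - (3 - (-6 - 10)) = 1780/1851 - (3 - 1*(-16)) = 1780/1851 - (3 + 16) = 1780/1851 - 1*19 = 1780/1851 - 19 = -33389/1851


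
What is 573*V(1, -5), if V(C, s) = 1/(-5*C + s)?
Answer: -573/10 ≈ -57.300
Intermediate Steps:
V(C, s) = 1/(s - 5*C)
573*V(1, -5) = 573/(-5 - 5*1) = 573/(-5 - 5) = 573/(-10) = 573*(-⅒) = -573/10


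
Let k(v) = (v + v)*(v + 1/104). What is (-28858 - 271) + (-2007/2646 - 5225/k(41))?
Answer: -299529958937/10282062 ≈ -29131.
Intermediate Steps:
k(v) = 2*v*(1/104 + v) (k(v) = (2*v)*(v + 1/104) = (2*v)*(1/104 + v) = 2*v*(1/104 + v))
(-28858 - 271) + (-2007/2646 - 5225/k(41)) = (-28858 - 271) + (-2007/2646 - 5225*52/(41*(1 + 104*41))) = -29129 + (-2007*1/2646 - 5225*52/(41*(1 + 4264))) = -29129 + (-223/294 - 5225/((1/52)*41*4265)) = -29129 + (-223/294 - 5225/174865/52) = -29129 + (-223/294 - 5225*52/174865) = -29129 + (-223/294 - 54340/34973) = -29129 - 23774939/10282062 = -299529958937/10282062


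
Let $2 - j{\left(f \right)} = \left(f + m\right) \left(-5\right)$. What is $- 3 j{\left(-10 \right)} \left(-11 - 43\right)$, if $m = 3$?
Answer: $-5346$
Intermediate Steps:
$j{\left(f \right)} = 17 + 5 f$ ($j{\left(f \right)} = 2 - \left(f + 3\right) \left(-5\right) = 2 - \left(3 + f\right) \left(-5\right) = 2 - \left(-15 - 5 f\right) = 2 + \left(15 + 5 f\right) = 17 + 5 f$)
$- 3 j{\left(-10 \right)} \left(-11 - 43\right) = - 3 \left(17 + 5 \left(-10\right)\right) \left(-11 - 43\right) = - 3 \left(17 - 50\right) \left(-11 - 43\right) = \left(-3\right) \left(-33\right) \left(-54\right) = 99 \left(-54\right) = -5346$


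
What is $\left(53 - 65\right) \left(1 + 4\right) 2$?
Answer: $-120$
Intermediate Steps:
$\left(53 - 65\right) \left(1 + 4\right) 2 = - 12 \cdot 5 \cdot 2 = \left(-12\right) 10 = -120$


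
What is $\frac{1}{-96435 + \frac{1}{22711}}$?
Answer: $- \frac{22711}{2190135284} \approx -1.037 \cdot 10^{-5}$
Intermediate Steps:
$\frac{1}{-96435 + \frac{1}{22711}} = \frac{1}{- \frac{2190135284}{22711}} = - \frac{22711}{2190135284}$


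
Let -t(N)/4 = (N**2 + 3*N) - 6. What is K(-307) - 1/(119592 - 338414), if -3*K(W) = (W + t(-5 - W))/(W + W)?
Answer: -20171175616/100767531 ≈ -200.18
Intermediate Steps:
t(N) = 24 - 12*N - 4*N**2 (t(N) = -4*((N**2 + 3*N) - 6) = -4*(-6 + N**2 + 3*N) = 24 - 12*N - 4*N**2)
K(W) = -(84 - 4*(-5 - W)**2 + 13*W)/(6*W) (K(W) = -(W + (24 - 12*(-5 - W) - 4*(-5 - W)**2))/(3*(W + W)) = -(W + (24 + (60 + 12*W) - 4*(-5 - W)**2))/(3*(2*W)) = -(W + (84 - 4*(-5 - W)**2 + 12*W))*1/(2*W)/3 = -(84 - 4*(-5 - W)**2 + 13*W)*1/(2*W)/3 = -(84 - 4*(-5 - W)**2 + 13*W)/(6*W))
K(-307) - 1/(119592 - 338414) = (1/6)*(16 + 4*(-307)**2 + 27*(-307))/(-307) - 1/(119592 - 338414) = (1/6)*(-1/307)*(16 + 4*94249 - 8289) - 1/(-218822) = (1/6)*(-1/307)*(16 + 376996 - 8289) - 1*(-1/218822) = (1/6)*(-1/307)*368723 + 1/218822 = -368723/1842 + 1/218822 = -20171175616/100767531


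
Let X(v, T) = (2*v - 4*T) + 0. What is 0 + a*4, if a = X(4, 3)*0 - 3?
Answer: -12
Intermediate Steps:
X(v, T) = -4*T + 2*v (X(v, T) = (-4*T + 2*v) + 0 = -4*T + 2*v)
a = -3 (a = (-4*3 + 2*4)*0 - 3 = (-12 + 8)*0 - 3 = -4*0 - 3 = 0 - 3 = -3)
0 + a*4 = 0 - 3*4 = 0 - 12 = -12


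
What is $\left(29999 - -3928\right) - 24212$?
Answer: $9715$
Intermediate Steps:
$\left(29999 - -3928\right) - 24212 = \left(29999 + 3928\right) - 24212 = 33927 - 24212 = 9715$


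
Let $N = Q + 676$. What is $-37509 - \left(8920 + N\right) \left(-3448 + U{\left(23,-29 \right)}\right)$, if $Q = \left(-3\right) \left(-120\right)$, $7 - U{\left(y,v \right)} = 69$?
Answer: $34908051$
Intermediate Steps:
$U{\left(y,v \right)} = -62$ ($U{\left(y,v \right)} = 7 - 69 = -62$)
$Q = 360$
$N = 1036$ ($N = 360 + 676 = 1036$)
$-37509 - \left(8920 + N\right) \left(-3448 + U{\left(23,-29 \right)}\right) = -37509 - \left(8920 + 1036\right) \left(-3448 - 62\right) = -37509 - 9956 \left(-3510\right) = -37509 - -34945560 = -37509 + 34945560 = 34908051$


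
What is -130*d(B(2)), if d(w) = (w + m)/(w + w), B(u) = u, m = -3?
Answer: 65/2 ≈ 32.500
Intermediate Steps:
d(w) = (-3 + w)/(2*w) (d(w) = (w - 3)/(w + w) = (-3 + w)/((2*w)) = (-3 + w)*(1/(2*w)) = (-3 + w)/(2*w))
-130*d(B(2)) = -65*(-3 + 2)/2 = -65*(-1)/2 = -130*(-¼) = 65/2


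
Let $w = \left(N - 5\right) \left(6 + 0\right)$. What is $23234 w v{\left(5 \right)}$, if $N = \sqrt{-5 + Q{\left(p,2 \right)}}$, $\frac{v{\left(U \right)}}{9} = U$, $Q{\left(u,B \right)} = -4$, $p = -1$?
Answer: $-31365900 + 18819540 i \approx -3.1366 \cdot 10^{7} + 1.882 \cdot 10^{7} i$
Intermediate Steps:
$v{\left(U \right)} = 9 U$
$N = 3 i$ ($N = \sqrt{-5 - 4} = \sqrt{-9} = 3 i \approx 3.0 i$)
$w = -30 + 18 i$ ($w = \left(3 i - 5\right) \left(6 + 0\right) = \left(-5 + 3 i\right) 6 = -30 + 18 i \approx -30.0 + 18.0 i$)
$23234 w v{\left(5 \right)} = 23234 \left(-30 + 18 i\right) 9 \cdot 5 = 23234 \left(-30 + 18 i\right) 45 = 23234 \left(-1350 + 810 i\right) = -31365900 + 18819540 i$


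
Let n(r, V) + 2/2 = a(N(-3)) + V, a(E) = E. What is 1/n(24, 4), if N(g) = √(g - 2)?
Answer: 3/14 - I*√5/14 ≈ 0.21429 - 0.15972*I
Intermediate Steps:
N(g) = √(-2 + g)
n(r, V) = -1 + V + I*√5 (n(r, V) = -1 + (√(-2 - 3) + V) = -1 + (√(-5) + V) = -1 + (I*√5 + V) = -1 + (V + I*√5) = -1 + V + I*√5)
1/n(24, 4) = 1/(-1 + 4 + I*√5) = 1/(3 + I*√5)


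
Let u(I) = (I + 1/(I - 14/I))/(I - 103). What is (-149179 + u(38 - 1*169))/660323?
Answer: -99760545809/441579780759 ≈ -0.22592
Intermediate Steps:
u(I) = (I + 1/(I - 14/I))/(-103 + I)
(-149179 + u(38 - 1*169))/660323 = (-149179 + (38 - 1*169)*(-13 + (38 - 1*169)²)/(1442 + (38 - 1*169)³ - 103*(38 - 1*169)² - 14*(38 - 1*169)))/660323 = (-149179 + (38 - 169)*(-13 + (38 - 169)²)/(1442 + (38 - 169)³ - 103*(38 - 169)² - 14*(38 - 169)))*(1/660323) = (-149179 - 131*(-13 + (-131)²)/(1442 + (-131)³ - 103*(-131)² - 14*(-131)))*(1/660323) = (-149179 - 131*(-13 + 17161)/(1442 - 2248091 - 103*17161 + 1834))*(1/660323) = (-149179 - 131*17148/(1442 - 2248091 - 1767583 + 1834))*(1/660323) = (-149179 - 131*17148/(-4012398))*(1/660323) = (-149179 - 131*(-1/4012398)*17148)*(1/660323) = (-149179 + 374398/668733)*(1/660323) = -99760545809/668733*1/660323 = -99760545809/441579780759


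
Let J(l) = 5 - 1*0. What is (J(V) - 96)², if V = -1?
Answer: 8281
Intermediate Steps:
J(l) = 5 (J(l) = 5 + 0 = 5)
(J(V) - 96)² = (5 - 96)² = (-91)² = 8281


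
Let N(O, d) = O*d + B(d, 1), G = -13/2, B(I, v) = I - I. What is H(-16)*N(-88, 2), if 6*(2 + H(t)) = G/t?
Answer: 4081/12 ≈ 340.08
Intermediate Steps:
B(I, v) = 0
G = -13/2 (G = -13*1/2 = -13/2 ≈ -6.5000)
N(O, d) = O*d (N(O, d) = O*d + 0 = O*d)
H(t) = -2 - 13/(12*t) (H(t) = -2 + (-13/(2*t))/6 = -2 - 13/(12*t))
H(-16)*N(-88, 2) = (-2 - 13/12/(-16))*(-88*2) = (-2 - 13/12*(-1/16))*(-176) = (-2 + 13/192)*(-176) = -371/192*(-176) = 4081/12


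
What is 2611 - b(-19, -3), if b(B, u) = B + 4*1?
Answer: 2626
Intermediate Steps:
b(B, u) = 4 + B (b(B, u) = B + 4 = 4 + B)
2611 - b(-19, -3) = 2611 - (4 - 19) = 2611 - 1*(-15) = 2611 + 15 = 2626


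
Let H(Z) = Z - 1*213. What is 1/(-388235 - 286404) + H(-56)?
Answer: -181477892/674639 ≈ -269.00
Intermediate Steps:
H(Z) = -213 + Z (H(Z) = Z - 213 = -213 + Z)
1/(-388235 - 286404) + H(-56) = 1/(-388235 - 286404) + (-213 - 56) = 1/(-674639) - 269 = -1/674639 - 269 = -181477892/674639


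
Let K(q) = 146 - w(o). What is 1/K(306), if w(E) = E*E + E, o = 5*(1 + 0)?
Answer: 1/116 ≈ 0.0086207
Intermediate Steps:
o = 5 (o = 5*1 = 5)
w(E) = E + E² (w(E) = E² + E = E + E²)
K(q) = 116 (K(q) = 146 - 5*(1 + 5) = 146 - 5*6 = 146 - 1*30 = 146 - 30 = 116)
1/K(306) = 1/116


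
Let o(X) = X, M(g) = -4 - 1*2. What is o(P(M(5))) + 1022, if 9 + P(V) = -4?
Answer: 1009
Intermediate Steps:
M(g) = -6 (M(g) = -4 - 2 = -6)
P(V) = -13 (P(V) = -9 - 4 = -13)
o(P(M(5))) + 1022 = -13 + 1022 = 1009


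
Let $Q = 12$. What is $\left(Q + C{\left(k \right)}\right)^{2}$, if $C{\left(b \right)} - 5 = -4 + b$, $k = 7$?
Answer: $400$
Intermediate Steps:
$C{\left(b \right)} = 1 + b$ ($C{\left(b \right)} = 5 + \left(-4 + b\right) = 1 + b$)
$\left(Q + C{\left(k \right)}\right)^{2} = \left(12 + \left(1 + 7\right)\right)^{2} = \left(12 + 8\right)^{2} = 20^{2} = 400$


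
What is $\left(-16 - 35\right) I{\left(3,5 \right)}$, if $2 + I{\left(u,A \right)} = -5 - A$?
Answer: $612$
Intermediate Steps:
$I{\left(u,A \right)} = -7 - A$ ($I{\left(u,A \right)} = -2 - \left(5 + A\right) = -7 - A$)
$\left(-16 - 35\right) I{\left(3,5 \right)} = \left(-16 - 35\right) \left(-7 - 5\right) = - 51 \left(-7 - 5\right) = \left(-51\right) \left(-12\right) = 612$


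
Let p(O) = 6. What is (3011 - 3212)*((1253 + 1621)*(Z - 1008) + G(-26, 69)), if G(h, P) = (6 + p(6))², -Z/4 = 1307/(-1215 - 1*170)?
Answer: 803418950808/1385 ≈ 5.8009e+8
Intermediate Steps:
Z = 5228/1385 (Z = -5228/(-1215 - 1*170) = -5228/(-1215 - 170) = -5228/(-1385) = -5228*(-1)/1385 = -4*(-1307/1385) = 5228/1385 ≈ 3.7747)
G(h, P) = 144 (G(h, P) = (6 + 6)² = 12² = 144)
(3011 - 3212)*((1253 + 1621)*(Z - 1008) + G(-26, 69)) = (3011 - 3212)*((1253 + 1621)*(5228/1385 - 1008) + 144) = -201*(2874*(-1390852/1385) + 144) = -201*(-3997308648/1385 + 144) = -201*(-3997109208/1385) = 803418950808/1385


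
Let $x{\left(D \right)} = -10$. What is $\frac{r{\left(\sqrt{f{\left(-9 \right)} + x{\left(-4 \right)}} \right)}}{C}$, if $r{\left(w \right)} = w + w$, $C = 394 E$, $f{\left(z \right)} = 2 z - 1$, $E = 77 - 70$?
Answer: $\frac{i \sqrt{29}}{1379} \approx 0.0039051 i$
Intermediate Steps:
$E = 7$
$f{\left(z \right)} = -1 + 2 z$
$C = 2758$ ($C = 394 \cdot 7 = 2758$)
$r{\left(w \right)} = 2 w$
$\frac{r{\left(\sqrt{f{\left(-9 \right)} + x{\left(-4 \right)}} \right)}}{C} = \frac{2 \sqrt{\left(-1 + 2 \left(-9\right)\right) - 10}}{2758} = 2 \sqrt{\left(-1 - 18\right) - 10} \cdot \frac{1}{2758} = 2 \sqrt{-19 - 10} \cdot \frac{1}{2758} = 2 \sqrt{-29} \cdot \frac{1}{2758} = 2 i \sqrt{29} \cdot \frac{1}{2758} = \frac{i \sqrt{29}}{1379}$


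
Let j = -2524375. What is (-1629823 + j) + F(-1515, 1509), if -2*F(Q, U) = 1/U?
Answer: -12537369565/3018 ≈ -4.1542e+6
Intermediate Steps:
F(Q, U) = -1/(2*U)
(-1629823 + j) + F(-1515, 1509) = (-1629823 - 2524375) - ½/1509 = -4154198 - ½*1/1509 = -4154198 - 1/3018 = -12537369565/3018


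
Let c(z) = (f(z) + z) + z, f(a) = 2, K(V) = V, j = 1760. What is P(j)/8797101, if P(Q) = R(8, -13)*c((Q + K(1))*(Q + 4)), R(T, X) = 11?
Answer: 68340910/8797101 ≈ 7.7686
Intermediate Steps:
c(z) = 2 + 2*z (c(z) = (2 + z) + z = 2 + 2*z)
P(Q) = 22 + 22*(1 + Q)*(4 + Q) (P(Q) = 11*(2 + 2*((Q + 1)*(Q + 4))) = 11*(2 + 2*((1 + Q)*(4 + Q))) = 11*(2 + 2*(1 + Q)*(4 + Q)) = 22 + 22*(1 + Q)*(4 + Q))
P(j)/8797101 = (110 + 22*1760² + 110*1760)/8797101 = (110 + 22*3097600 + 193600)*(1/8797101) = (110 + 68147200 + 193600)*(1/8797101) = 68340910*(1/8797101) = 68340910/8797101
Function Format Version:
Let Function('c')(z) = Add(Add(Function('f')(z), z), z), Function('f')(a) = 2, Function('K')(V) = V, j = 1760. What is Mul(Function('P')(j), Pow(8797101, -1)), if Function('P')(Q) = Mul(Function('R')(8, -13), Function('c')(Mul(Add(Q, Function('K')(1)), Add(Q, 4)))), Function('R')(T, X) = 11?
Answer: Rational(68340910, 8797101) ≈ 7.7686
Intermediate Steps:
Function('c')(z) = Add(2, Mul(2, z)) (Function('c')(z) = Add(Add(2, z), z) = Add(2, Mul(2, z)))
Function('P')(Q) = Add(22, Mul(22, Add(1, Q), Add(4, Q))) (Function('P')(Q) = Mul(11, Add(2, Mul(2, Mul(Add(Q, 1), Add(Q, 4))))) = Mul(11, Add(2, Mul(2, Mul(Add(1, Q), Add(4, Q))))) = Mul(11, Add(2, Mul(2, Add(1, Q), Add(4, Q)))) = Add(22, Mul(22, Add(1, Q), Add(4, Q))))
Mul(Function('P')(j), Pow(8797101, -1)) = Mul(Add(110, Mul(22, Pow(1760, 2)), Mul(110, 1760)), Pow(8797101, -1)) = Mul(Add(110, Mul(22, 3097600), 193600), Rational(1, 8797101)) = Mul(Add(110, 68147200, 193600), Rational(1, 8797101)) = Mul(68340910, Rational(1, 8797101)) = Rational(68340910, 8797101)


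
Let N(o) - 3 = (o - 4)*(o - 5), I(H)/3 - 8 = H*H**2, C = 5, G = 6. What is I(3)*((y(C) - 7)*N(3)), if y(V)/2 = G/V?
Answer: -2415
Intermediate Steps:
I(H) = 24 + 3*H**3 (I(H) = 24 + 3*(H*H**2) = 24 + 3*H**3)
y(V) = 12/V (y(V) = 2*(6/V) = 12/V)
N(o) = 3 + (-5 + o)*(-4 + o) (N(o) = 3 + (o - 4)*(o - 5) = 3 + (-4 + o)*(-5 + o) = 3 + (-5 + o)*(-4 + o))
I(3)*((y(C) - 7)*N(3)) = (24 + 3*3**3)*((12/5 - 7)*(23 + 3**2 - 9*3)) = (24 + 3*27)*((12*(1/5) - 7)*(23 + 9 - 27)) = (24 + 81)*((12/5 - 7)*5) = 105*(-23/5*5) = 105*(-23) = -2415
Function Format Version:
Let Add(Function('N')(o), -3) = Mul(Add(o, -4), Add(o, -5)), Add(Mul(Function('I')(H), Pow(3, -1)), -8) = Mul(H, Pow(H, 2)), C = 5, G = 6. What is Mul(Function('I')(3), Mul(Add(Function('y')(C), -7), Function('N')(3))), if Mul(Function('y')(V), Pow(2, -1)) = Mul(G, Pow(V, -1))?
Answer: -2415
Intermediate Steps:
Function('I')(H) = Add(24, Mul(3, Pow(H, 3))) (Function('I')(H) = Add(24, Mul(3, Mul(H, Pow(H, 2)))) = Add(24, Mul(3, Pow(H, 3))))
Function('y')(V) = Mul(12, Pow(V, -1)) (Function('y')(V) = Mul(2, Mul(6, Pow(V, -1))) = Mul(12, Pow(V, -1)))
Function('N')(o) = Add(3, Mul(Add(-5, o), Add(-4, o))) (Function('N')(o) = Add(3, Mul(Add(o, -4), Add(o, -5))) = Add(3, Mul(Add(-4, o), Add(-5, o))) = Add(3, Mul(Add(-5, o), Add(-4, o))))
Mul(Function('I')(3), Mul(Add(Function('y')(C), -7), Function('N')(3))) = Mul(Add(24, Mul(3, Pow(3, 3))), Mul(Add(Mul(12, Pow(5, -1)), -7), Add(23, Pow(3, 2), Mul(-9, 3)))) = Mul(Add(24, Mul(3, 27)), Mul(Add(Mul(12, Rational(1, 5)), -7), Add(23, 9, -27))) = Mul(Add(24, 81), Mul(Add(Rational(12, 5), -7), 5)) = Mul(105, Mul(Rational(-23, 5), 5)) = Mul(105, -23) = -2415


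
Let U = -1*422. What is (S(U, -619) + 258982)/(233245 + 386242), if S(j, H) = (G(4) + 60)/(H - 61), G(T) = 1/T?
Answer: 704430799/1685004640 ≈ 0.41806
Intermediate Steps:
U = -422
S(j, H) = 241/(4*(-61 + H)) (S(j, H) = (1/4 + 60)/(H - 61) = (¼ + 60)/(-61 + H) = 241/(4*(-61 + H)))
(S(U, -619) + 258982)/(233245 + 386242) = (241/(4*(-61 - 619)) + 258982)/(233245 + 386242) = ((241/4)/(-680) + 258982)/619487 = ((241/4)*(-1/680) + 258982)*(1/619487) = (-241/2720 + 258982)*(1/619487) = (704430799/2720)*(1/619487) = 704430799/1685004640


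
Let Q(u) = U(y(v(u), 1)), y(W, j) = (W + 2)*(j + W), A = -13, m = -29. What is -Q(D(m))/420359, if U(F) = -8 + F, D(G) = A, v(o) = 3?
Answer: -12/420359 ≈ -2.8547e-5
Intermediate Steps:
y(W, j) = (2 + W)*(W + j)
D(G) = -13
Q(u) = 12 (Q(u) = -8 + (3² + 2*3 + 2*1 + 3*1) = -8 + (9 + 6 + 2 + 3) = -8 + 20 = 12)
-Q(D(m))/420359 = -12/420359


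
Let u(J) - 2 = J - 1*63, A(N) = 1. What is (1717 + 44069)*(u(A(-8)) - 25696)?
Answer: -1179264216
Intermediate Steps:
u(J) = -61 + J (u(J) = 2 + (J - 1*63) = 2 + (J - 63) = 2 + (-63 + J) = -61 + J)
(1717 + 44069)*(u(A(-8)) - 25696) = (1717 + 44069)*((-61 + 1) - 25696) = 45786*(-60 - 25696) = 45786*(-25756) = -1179264216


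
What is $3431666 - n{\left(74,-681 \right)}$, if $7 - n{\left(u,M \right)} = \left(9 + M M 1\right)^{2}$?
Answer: $215086044559$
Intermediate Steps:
$n{\left(u,M \right)} = 7 - \left(9 + M^{2}\right)^{2}$ ($n{\left(u,M \right)} = 7 - \left(9 + M M 1\right)^{2} = 7 - \left(9 + M^{2} \cdot 1\right)^{2} = 7 - \left(9 + M^{2}\right)^{2}$)
$3431666 - n{\left(74,-681 \right)} = 3431666 - \left(7 - \left(9 + \left(-681\right)^{2}\right)^{2}\right) = 3431666 - \left(7 - \left(9 + 463761\right)^{2}\right) = 3431666 - \left(7 - 463770^{2}\right) = 3431666 - \left(7 - 215082612900\right) = 3431666 - -215082612893 = 3431666 + 215082612893 = 215086044559$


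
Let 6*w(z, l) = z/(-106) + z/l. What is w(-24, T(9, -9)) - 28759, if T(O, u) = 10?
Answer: -7621231/265 ≈ -28759.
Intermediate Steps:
w(z, l) = -z/636 + z/(6*l) (w(z, l) = (z/(-106) + z/l)/6 = (z*(-1/106) + z/l)/6 = (-z/106 + z/l)/6 = -z/636 + z/(6*l))
w(-24, T(9, -9)) - 28759 = (1/636)*(-24)*(106 - 1*10)/10 - 28759 = (1/636)*(-24)*(1/10)*(106 - 10) - 28759 = (1/636)*(-24)*(1/10)*96 - 28759 = -96/265 - 28759 = -7621231/265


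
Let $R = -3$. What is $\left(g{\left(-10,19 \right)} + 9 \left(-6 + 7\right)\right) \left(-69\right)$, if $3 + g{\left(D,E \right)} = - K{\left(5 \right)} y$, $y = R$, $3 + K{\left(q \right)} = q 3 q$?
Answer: $-15318$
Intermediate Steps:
$K{\left(q \right)} = -3 + 3 q^{2}$ ($K{\left(q \right)} = -3 + q 3 q = -3 + 3 q q = -3 + 3 q^{2}$)
$y = -3$
$g{\left(D,E \right)} = 213$ ($g{\left(D,E \right)} = -3 - \left(-3 + 3 \cdot 5^{2}\right) \left(-3\right) = -3 - \left(-3 + 3 \cdot 25\right) \left(-3\right) = -3 - \left(-3 + 75\right) \left(-3\right) = -3 - 72 \left(-3\right) = -3 - -216 = -3 + 216 = 213$)
$\left(g{\left(-10,19 \right)} + 9 \left(-6 + 7\right)\right) \left(-69\right) = \left(213 + 9 \left(-6 + 7\right)\right) \left(-69\right) = \left(213 + 9 \cdot 1\right) \left(-69\right) = \left(213 + 9\right) \left(-69\right) = 222 \left(-69\right) = -15318$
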